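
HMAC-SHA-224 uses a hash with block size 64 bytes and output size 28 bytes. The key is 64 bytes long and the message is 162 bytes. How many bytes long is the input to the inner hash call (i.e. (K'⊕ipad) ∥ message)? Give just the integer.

Key is 64 ≤ 64 bytes, zero-padded: |K'| = 64.
Inner input = (K'⊕ipad) ∥ m → 64 + 162 = 226 bytes.

226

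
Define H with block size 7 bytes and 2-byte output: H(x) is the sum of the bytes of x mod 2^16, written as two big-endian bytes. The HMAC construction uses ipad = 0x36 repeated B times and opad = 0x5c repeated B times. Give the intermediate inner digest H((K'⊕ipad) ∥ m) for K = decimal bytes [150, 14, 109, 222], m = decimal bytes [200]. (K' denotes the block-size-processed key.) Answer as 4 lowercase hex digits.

0385

Key decimal bytes [150, 14, 109, 222] = 96 0e 6d de is 4 bytes ≤ B = 7; zero-pad to 7 bytes: K' = 96 0e 6d de 00 00 00.
K' ⊕ ipad = a0 38 5b e8 36 36 36.
Inner input = a0 38 5b e8 36 36 36 ∥ c8.
Inner hash: sum = 160+56+91+232+54+54+54+200 = 901 → 03 85.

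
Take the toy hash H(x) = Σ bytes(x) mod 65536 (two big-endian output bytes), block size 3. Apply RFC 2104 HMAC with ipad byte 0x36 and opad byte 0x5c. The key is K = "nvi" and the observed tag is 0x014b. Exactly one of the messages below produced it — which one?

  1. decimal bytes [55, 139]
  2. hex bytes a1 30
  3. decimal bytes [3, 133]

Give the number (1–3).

1

Key "nvi" = 6e 76 69 is exactly B = 3 bytes: K' = 6e 76 69.
K' ⊕ ipad = 58 40 5f; K' ⊕ opad = 32 2a 35.
m1: inner = H(58 40 5f 37 8b) = 01 b9; tag = H(32 2a 35 01 b9) = 014b ← matches
m2: inner = H(58 40 5f a1 30) = 01 c8; tag = H(32 2a 35 01 c8) = 015a
m3: inner = H(58 40 5f 03 85) = 01 7f; tag = H(32 2a 35 01 7f) = 0111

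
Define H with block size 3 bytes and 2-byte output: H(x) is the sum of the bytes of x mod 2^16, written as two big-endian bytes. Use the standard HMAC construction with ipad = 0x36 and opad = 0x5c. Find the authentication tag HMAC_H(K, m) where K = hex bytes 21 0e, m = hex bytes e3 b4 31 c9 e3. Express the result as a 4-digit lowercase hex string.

Key hex bytes 21 0e is 2 bytes ≤ B = 3; zero-pad to 3 bytes: K' = 21 0e 00.
K' ⊕ ipad = 17 38 36.  K' ⊕ opad = 7d 52 5c.
Inner input = (K'⊕ipad) ∥ m = 17 38 36 ∥ e3 b4 31 c9 e3.
Inner hash: sum = 23+56+54+227+180+49+201+227 = 1017 → 03 f9.
Outer input = (K'⊕opad) ∥ inner = 7d 52 5c ∥ 03 f9.
Outer hash (tag): sum = 125+82+92+3+249 = 551 → 02 27.

0227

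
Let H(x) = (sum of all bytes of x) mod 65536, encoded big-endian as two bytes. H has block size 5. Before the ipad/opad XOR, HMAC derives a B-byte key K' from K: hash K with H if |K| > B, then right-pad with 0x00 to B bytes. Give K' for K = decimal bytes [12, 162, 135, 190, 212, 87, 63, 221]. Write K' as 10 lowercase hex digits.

|K| = 8 > B = 5, so first hash the key.
H(K): sum = 12+162+135+190+212+87+63+221 = 1082 → 04 3a.
Zero-pad H(K) = 04 3a to 5 bytes: K' = 04 3a 00 00 00.

043a000000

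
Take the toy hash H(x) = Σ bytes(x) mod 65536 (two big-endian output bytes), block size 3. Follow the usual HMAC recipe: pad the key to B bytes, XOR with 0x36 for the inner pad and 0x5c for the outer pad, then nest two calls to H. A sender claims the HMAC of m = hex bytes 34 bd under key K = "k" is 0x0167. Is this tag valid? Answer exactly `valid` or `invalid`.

invalid

Key "k" = 6b is 1 byte ≤ B = 3; zero-pad to 3 bytes: K' = 6b 00 00.
K' ⊕ ipad = 5d 36 36; K' ⊕ opad = 37 5c 5c.
Inner hash: sum = 93+54+54+52+189 = 442 → 01 ba.
Outer hash (recomputed tag): sum = 55+92+92+1+186 = 426 → 01 aa.
Recomputed tag = 01aa; claimed = 0167 → mismatch.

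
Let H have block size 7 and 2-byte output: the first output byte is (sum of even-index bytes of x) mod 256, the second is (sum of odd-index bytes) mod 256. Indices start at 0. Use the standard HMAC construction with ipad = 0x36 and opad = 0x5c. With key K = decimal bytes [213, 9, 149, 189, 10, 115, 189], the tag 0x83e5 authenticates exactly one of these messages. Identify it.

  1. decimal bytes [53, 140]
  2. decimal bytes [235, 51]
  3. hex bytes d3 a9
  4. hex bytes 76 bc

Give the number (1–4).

Key decimal bytes [213, 9, 149, 189, 10, 115, 189] = d5 09 95 bd 0a 73 bd is exactly B = 7 bytes: K' = d5 09 95 bd 0a 73 bd.
K' ⊕ ipad = e3 3f a3 8b 3c 45 8b; K' ⊕ opad = 89 55 c9 e1 56 2f e1.
m1: inner = H(e3 3f a3 8b 3c 45 8b 35 8c) = d9 44; tag = H(89 55 c9 e1 56 2f e1 d9 44) = cd3e
m2: inner = H(e3 3f a3 8b 3c 45 8b eb 33) = 80 fa; tag = H(89 55 c9 e1 56 2f e1 80 fa) = 83e5 ← matches
m3: inner = H(e3 3f a3 8b 3c 45 8b d3 a9) = f6 e2; tag = H(89 55 c9 e1 56 2f e1 f6 e2) = 6b5b
m4: inner = H(e3 3f a3 8b 3c 45 8b 76 bc) = 09 85; tag = H(89 55 c9 e1 56 2f e1 09 85) = 0e6e

2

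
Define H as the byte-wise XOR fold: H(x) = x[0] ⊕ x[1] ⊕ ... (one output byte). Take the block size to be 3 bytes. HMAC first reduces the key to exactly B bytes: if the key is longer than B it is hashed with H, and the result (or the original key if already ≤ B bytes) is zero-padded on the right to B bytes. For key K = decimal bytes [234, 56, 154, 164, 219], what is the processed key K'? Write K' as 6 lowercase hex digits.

370000

|K| = 5 > B = 3, so first hash the key.
H(K): XOR ea⊕38⊕9a⊕a4⊕db = 37.
Zero-pad H(K) = 37 to 3 bytes: K' = 37 00 00.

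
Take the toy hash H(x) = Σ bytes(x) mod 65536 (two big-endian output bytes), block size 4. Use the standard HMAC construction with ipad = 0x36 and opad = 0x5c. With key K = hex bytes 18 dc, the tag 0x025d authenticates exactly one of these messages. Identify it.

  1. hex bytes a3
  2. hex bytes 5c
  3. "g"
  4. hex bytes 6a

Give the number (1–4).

Key hex bytes 18 dc is 2 bytes ≤ B = 4; zero-pad to 4 bytes: K' = 18 dc 00 00.
K' ⊕ ipad = 2e ea 36 36; K' ⊕ opad = 44 80 5c 5c.
m1: inner = H(2e ea 36 36 a3) = 02 27; tag = H(44 80 5c 5c 02 27) = 01a5
m2: inner = H(2e ea 36 36 5c) = 01 e0; tag = H(44 80 5c 5c 01 e0) = 025d ← matches
m3: inner = H(2e ea 36 36 67) = 01 eb; tag = H(44 80 5c 5c 01 eb) = 0268
m4: inner = H(2e ea 36 36 6a) = 01 ee; tag = H(44 80 5c 5c 01 ee) = 026b

2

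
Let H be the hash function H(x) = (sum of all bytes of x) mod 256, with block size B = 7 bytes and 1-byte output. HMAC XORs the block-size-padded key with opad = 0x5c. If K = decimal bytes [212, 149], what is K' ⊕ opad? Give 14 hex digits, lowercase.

88c95c5c5c5c5c

Key decimal bytes [212, 149] = d4 95 is 2 bytes ≤ B = 7; zero-pad to 7 bytes: K' = d4 95 00 00 00 00 00.
XOR each byte with 0x5c: d4⊕5c=88, 95⊕5c=c9, 00⊕5c=5c, 00⊕5c=5c, 00⊕5c=5c, 00⊕5c=5c, 00⊕5c=5c.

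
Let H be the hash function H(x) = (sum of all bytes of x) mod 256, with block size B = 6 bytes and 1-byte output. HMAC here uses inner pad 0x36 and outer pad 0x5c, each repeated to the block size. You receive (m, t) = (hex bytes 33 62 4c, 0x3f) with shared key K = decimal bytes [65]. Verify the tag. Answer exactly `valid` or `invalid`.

invalid

Key decimal bytes [65] = 41 is 1 byte ≤ B = 6; zero-pad to 6 bytes: K' = 41 00 00 00 00 00.
K' ⊕ ipad = 77 36 36 36 36 36; K' ⊕ opad = 1d 5c 5c 5c 5c 5c.
Inner hash: sum = 119+54+54+54+54+54+51+98+76 = 614; mod 256 = 102 → 66.
Outer hash (recomputed tag): sum = 29+92+92+92+92+92+102 = 591; mod 256 = 79 → 4f.
Recomputed tag = 4f; claimed = 3f → mismatch.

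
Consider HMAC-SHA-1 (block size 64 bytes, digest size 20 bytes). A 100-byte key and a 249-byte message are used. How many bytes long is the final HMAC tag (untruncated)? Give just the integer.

The tag is one SHA-1 digest: 20 bytes.

20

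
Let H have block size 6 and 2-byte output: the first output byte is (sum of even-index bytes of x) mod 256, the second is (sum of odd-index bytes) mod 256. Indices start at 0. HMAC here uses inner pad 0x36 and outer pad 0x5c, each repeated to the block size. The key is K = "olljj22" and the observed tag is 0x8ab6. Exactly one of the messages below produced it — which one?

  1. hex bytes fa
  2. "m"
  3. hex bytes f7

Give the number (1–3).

Key "olljj22" = 6f 6c 6c 6a 6a 32 32 is 7 bytes > B = 6, so hash it first: H(key) = 77 08, then zero-pad to 6 bytes: K' = 77 08 00 00 00 00.
K' ⊕ ipad = 41 3e 36 36 36 36; K' ⊕ opad = 2b 54 5c 5c 5c 5c.
m1: inner = H(41 3e 36 36 36 36 fa) = a7 aa; tag = H(2b 54 5c 5c 5c 5c a7 aa) = 8ab6 ← matches
m2: inner = H(41 3e 36 36 36 36 6d) = 1a aa; tag = H(2b 54 5c 5c 5c 5c 1a aa) = fdb6
m3: inner = H(41 3e 36 36 36 36 f7) = a4 aa; tag = H(2b 54 5c 5c 5c 5c a4 aa) = 87b6

1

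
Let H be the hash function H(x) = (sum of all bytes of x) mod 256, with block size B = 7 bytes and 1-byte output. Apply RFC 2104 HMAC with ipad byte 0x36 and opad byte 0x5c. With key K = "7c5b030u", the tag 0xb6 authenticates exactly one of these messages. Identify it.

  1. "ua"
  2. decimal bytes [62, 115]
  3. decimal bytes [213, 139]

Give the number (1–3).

1

Key "7c5b030u" = 37 63 35 62 30 33 30 75 is 8 bytes > B = 7, so hash it first: H(key) = 39, then zero-pad to 7 bytes: K' = 39 00 00 00 00 00 00.
K' ⊕ ipad = 0f 36 36 36 36 36 36; K' ⊕ opad = 65 5c 5c 5c 5c 5c 5c.
m1: inner = H(0f 36 36 36 36 36 36 75 61) = 29; tag = H(65 5c 5c 5c 5c 5c 5c 29) = b6 ← matches
m2: inner = H(0f 36 36 36 36 36 36 3e 73) = 04; tag = H(65 5c 5c 5c 5c 5c 5c 04) = 91
m3: inner = H(0f 36 36 36 36 36 36 d5 8b) = b3; tag = H(65 5c 5c 5c 5c 5c 5c b3) = 40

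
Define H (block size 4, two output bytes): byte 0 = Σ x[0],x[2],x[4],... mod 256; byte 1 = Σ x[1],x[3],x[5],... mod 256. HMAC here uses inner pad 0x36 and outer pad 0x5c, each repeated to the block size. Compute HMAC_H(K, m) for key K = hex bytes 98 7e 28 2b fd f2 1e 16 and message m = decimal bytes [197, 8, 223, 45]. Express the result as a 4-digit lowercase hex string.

aa3b

Key hex bytes 98 7e 28 2b fd f2 1e 16 is 8 bytes > B = 4, so hash it first: H(key) = db b1, then zero-pad to 4 bytes: K' = db b1 00 00.
K' ⊕ ipad = ed 87 36 36.  K' ⊕ opad = 87 ed 5c 5c.
Inner input = (K'⊕ipad) ∥ m = ed 87 36 36 ∥ c5 08 df 2d.
Inner hash: even-index sum = 711 mod 256 = 199; odd-index sum = 242 mod 256 = 242 → c7 f2.
Outer input = (K'⊕opad) ∥ inner = 87 ed 5c 5c ∥ c7 f2.
Outer hash (tag): even-index sum = 426 mod 256 = 170; odd-index sum = 571 mod 256 = 59 → aa 3b.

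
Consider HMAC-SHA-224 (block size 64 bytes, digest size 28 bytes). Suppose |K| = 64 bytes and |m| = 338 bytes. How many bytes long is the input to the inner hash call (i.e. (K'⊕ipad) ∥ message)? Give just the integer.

402

Key is 64 ≤ 64 bytes, zero-padded: |K'| = 64.
Inner input = (K'⊕ipad) ∥ m → 64 + 338 = 402 bytes.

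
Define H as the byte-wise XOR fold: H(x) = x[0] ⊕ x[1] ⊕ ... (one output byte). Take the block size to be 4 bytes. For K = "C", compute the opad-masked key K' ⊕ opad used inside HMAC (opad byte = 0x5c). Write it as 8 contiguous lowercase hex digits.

Key "C" = 43 is 1 byte ≤ B = 4; zero-pad to 4 bytes: K' = 43 00 00 00.
XOR each byte with 0x5c: 43⊕5c=1f, 00⊕5c=5c, 00⊕5c=5c, 00⊕5c=5c.

1f5c5c5c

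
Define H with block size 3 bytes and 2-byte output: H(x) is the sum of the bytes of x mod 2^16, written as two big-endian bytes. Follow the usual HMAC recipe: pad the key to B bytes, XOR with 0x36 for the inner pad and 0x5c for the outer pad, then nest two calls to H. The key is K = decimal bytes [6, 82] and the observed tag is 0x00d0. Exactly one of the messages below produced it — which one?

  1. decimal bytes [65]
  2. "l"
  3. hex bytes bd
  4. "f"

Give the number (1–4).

Key decimal bytes [6, 82] = 06 52 is 2 bytes ≤ B = 3; zero-pad to 3 bytes: K' = 06 52 00.
K' ⊕ ipad = 30 64 36; K' ⊕ opad = 5a 0e 5c.
m1: inner = H(30 64 36 41) = 01 0b; tag = H(5a 0e 5c 01 0b) = 00d0 ← matches
m2: inner = H(30 64 36 6c) = 01 36; tag = H(5a 0e 5c 01 36) = 00fb
m3: inner = H(30 64 36 bd) = 01 87; tag = H(5a 0e 5c 01 87) = 014c
m4: inner = H(30 64 36 66) = 01 30; tag = H(5a 0e 5c 01 30) = 00f5

1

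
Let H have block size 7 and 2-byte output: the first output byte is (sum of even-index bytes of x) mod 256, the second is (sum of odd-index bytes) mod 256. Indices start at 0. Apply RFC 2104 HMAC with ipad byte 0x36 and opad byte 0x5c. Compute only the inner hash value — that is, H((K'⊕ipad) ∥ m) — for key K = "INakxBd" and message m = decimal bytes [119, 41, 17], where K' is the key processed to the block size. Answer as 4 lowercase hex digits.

Key "INakxBd" = 49 4e 61 6b 78 42 64 is exactly B = 7 bytes: K' = 49 4e 61 6b 78 42 64.
K' ⊕ ipad = 7f 78 57 5d 4e 74 52.
Inner input = 7f 78 57 5d 4e 74 52 ∥ 77 29 11.
Inner hash: even-index sum = 415 mod 256 = 159; odd-index sum = 465 mod 256 = 209 → 9f d1.

9fd1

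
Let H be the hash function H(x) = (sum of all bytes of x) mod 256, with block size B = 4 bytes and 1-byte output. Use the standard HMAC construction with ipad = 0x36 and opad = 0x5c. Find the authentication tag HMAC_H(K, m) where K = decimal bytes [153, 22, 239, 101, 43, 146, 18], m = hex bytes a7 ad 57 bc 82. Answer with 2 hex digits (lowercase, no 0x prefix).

11

Key decimal bytes [153, 22, 239, 101, 43, 146, 18] = 99 16 ef 65 2b 92 12 is 7 bytes > B = 4, so hash it first: H(key) = d2, then zero-pad to 4 bytes: K' = d2 00 00 00.
K' ⊕ ipad = e4 36 36 36.  K' ⊕ opad = 8e 5c 5c 5c.
Inner input = (K'⊕ipad) ∥ m = e4 36 36 36 ∥ a7 ad 57 bc 82.
Inner hash: sum = 228+54+54+54+167+173+87+188+130 = 1135; mod 256 = 111 → 6f.
Outer input = (K'⊕opad) ∥ inner = 8e 5c 5c 5c ∥ 6f.
Outer hash (tag): sum = 142+92+92+92+111 = 529; mod 256 = 17 → 11.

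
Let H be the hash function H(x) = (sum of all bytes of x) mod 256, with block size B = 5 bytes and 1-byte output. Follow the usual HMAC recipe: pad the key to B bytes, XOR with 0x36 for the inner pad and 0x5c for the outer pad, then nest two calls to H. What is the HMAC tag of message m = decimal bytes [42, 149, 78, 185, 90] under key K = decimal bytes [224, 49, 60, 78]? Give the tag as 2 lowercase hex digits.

ac

Key decimal bytes [224, 49, 60, 78] = e0 31 3c 4e is 4 bytes ≤ B = 5; zero-pad to 5 bytes: K' = e0 31 3c 4e 00.
K' ⊕ ipad = d6 07 0a 78 36.  K' ⊕ opad = bc 6d 60 12 5c.
Inner input = (K'⊕ipad) ∥ m = d6 07 0a 78 36 ∥ 2a 95 4e b9 5a.
Inner hash: sum = 214+7+10+120+54+42+149+78+185+90 = 949; mod 256 = 181 → b5.
Outer input = (K'⊕opad) ∥ inner = bc 6d 60 12 5c ∥ b5.
Outer hash (tag): sum = 188+109+96+18+92+181 = 684; mod 256 = 172 → ac.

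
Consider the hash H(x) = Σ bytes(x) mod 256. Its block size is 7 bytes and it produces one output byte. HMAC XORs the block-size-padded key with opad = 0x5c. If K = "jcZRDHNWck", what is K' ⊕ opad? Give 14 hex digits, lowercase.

245c5c5c5c5c5c

Key "jcZRDHNWck" = 6a 63 5a 52 44 48 4e 57 63 6b is 10 bytes > B = 7, so hash it first: H(key) = 78, then zero-pad to 7 bytes: K' = 78 00 00 00 00 00 00.
XOR each byte with 0x5c: 78⊕5c=24, 00⊕5c=5c, 00⊕5c=5c, 00⊕5c=5c, 00⊕5c=5c, 00⊕5c=5c, 00⊕5c=5c.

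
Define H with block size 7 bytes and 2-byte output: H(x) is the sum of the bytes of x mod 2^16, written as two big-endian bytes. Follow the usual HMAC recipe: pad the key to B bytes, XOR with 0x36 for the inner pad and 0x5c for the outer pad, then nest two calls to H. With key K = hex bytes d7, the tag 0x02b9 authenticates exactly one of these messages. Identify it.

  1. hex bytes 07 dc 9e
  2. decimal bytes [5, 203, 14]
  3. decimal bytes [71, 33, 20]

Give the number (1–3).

2

Key hex bytes d7 is 1 byte ≤ B = 7; zero-pad to 7 bytes: K' = d7 00 00 00 00 00 00.
K' ⊕ ipad = e1 36 36 36 36 36 36; K' ⊕ opad = 8b 5c 5c 5c 5c 5c 5c.
m1: inner = H(e1 36 36 36 36 36 36 07 dc 9e) = 03 a6; tag = H(8b 5c 5c 5c 5c 5c 5c 03 a6) = 035c
m2: inner = H(e1 36 36 36 36 36 36 05 cb 0e) = 03 03; tag = H(8b 5c 5c 5c 5c 5c 5c 03 03) = 02b9 ← matches
m3: inner = H(e1 36 36 36 36 36 36 47 21 14) = 02 a1; tag = H(8b 5c 5c 5c 5c 5c 5c 02 a1) = 0356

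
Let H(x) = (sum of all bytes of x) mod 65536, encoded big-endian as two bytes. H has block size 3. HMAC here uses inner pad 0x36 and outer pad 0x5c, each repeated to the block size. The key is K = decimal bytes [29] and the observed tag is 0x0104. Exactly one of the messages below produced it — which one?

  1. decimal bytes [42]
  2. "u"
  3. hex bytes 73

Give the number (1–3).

Key decimal bytes [29] = 1d is 1 byte ≤ B = 3; zero-pad to 3 bytes: K' = 1d 00 00.
K' ⊕ ipad = 2b 36 36; K' ⊕ opad = 41 5c 5c.
m1: inner = H(2b 36 36 2a) = 00 c1; tag = H(41 5c 5c 00 c1) = 01ba
m2: inner = H(2b 36 36 75) = 01 0c; tag = H(41 5c 5c 01 0c) = 0106
m3: inner = H(2b 36 36 73) = 01 0a; tag = H(41 5c 5c 01 0a) = 0104 ← matches

3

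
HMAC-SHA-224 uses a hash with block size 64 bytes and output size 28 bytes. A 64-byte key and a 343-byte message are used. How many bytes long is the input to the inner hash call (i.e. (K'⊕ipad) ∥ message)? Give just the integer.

Key is 64 ≤ 64 bytes, zero-padded: |K'| = 64.
Inner input = (K'⊕ipad) ∥ m → 64 + 343 = 407 bytes.

407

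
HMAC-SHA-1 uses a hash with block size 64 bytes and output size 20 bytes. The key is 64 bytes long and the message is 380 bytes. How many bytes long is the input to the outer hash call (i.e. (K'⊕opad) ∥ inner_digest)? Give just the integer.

84

Key is 64 ≤ 64 bytes, zero-padded: |K'| = 64.
Outer input = (K'⊕opad) ∥ H(inner) → 64 + 20 = 84 bytes.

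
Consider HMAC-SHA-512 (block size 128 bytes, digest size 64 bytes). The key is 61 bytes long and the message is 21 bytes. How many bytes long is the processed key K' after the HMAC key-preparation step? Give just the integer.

128

Key is 61 ≤ 128 bytes, zero-padded: |K'| = 128.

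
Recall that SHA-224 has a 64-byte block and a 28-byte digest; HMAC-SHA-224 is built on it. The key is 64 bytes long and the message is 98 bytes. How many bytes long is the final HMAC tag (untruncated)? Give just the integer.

28

The tag is one SHA-224 digest: 28 bytes.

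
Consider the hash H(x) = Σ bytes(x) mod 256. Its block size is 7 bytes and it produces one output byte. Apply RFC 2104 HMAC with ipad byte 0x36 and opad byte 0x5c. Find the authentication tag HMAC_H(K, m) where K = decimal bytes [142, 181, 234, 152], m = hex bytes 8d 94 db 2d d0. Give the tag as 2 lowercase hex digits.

Key decimal bytes [142, 181, 234, 152] = 8e b5 ea 98 is 4 bytes ≤ B = 7; zero-pad to 7 bytes: K' = 8e b5 ea 98 00 00 00.
K' ⊕ ipad = b8 83 dc ae 36 36 36.  K' ⊕ opad = d2 e9 b6 c4 5c 5c 5c.
Inner input = (K'⊕ipad) ∥ m = b8 83 dc ae 36 36 36 ∥ 8d 94 db 2d d0.
Inner hash: sum = 184+131+220+174+54+54+54+141+148+219+45+208 = 1632; mod 256 = 96 → 60.
Outer input = (K'⊕opad) ∥ inner = d2 e9 b6 c4 5c 5c 5c ∥ 60.
Outer hash (tag): sum = 210+233+182+196+92+92+92+96 = 1193; mod 256 = 169 → a9.

a9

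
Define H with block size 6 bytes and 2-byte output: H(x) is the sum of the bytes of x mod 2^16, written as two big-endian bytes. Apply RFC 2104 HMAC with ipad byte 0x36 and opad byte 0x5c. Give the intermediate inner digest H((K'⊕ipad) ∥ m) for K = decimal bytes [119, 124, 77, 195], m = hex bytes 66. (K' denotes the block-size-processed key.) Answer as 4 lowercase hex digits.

02cd

Key decimal bytes [119, 124, 77, 195] = 77 7c 4d c3 is 4 bytes ≤ B = 6; zero-pad to 6 bytes: K' = 77 7c 4d c3 00 00.
K' ⊕ ipad = 41 4a 7b f5 36 36.
Inner input = 41 4a 7b f5 36 36 ∥ 66.
Inner hash: sum = 65+74+123+245+54+54+102 = 717 → 02 cd.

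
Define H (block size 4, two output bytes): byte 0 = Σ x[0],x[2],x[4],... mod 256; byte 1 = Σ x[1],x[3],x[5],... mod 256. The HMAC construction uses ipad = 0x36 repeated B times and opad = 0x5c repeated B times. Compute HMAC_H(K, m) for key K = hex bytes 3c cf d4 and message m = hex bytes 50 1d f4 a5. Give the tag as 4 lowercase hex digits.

18e0

Key hex bytes 3c cf d4 is 3 bytes ≤ B = 4; zero-pad to 4 bytes: K' = 3c cf d4 00.
K' ⊕ ipad = 0a f9 e2 36.  K' ⊕ opad = 60 93 88 5c.
Inner input = (K'⊕ipad) ∥ m = 0a f9 e2 36 ∥ 50 1d f4 a5.
Inner hash: even-index sum = 560 mod 256 = 48; odd-index sum = 497 mod 256 = 241 → 30 f1.
Outer input = (K'⊕opad) ∥ inner = 60 93 88 5c ∥ 30 f1.
Outer hash (tag): even-index sum = 280 mod 256 = 24; odd-index sum = 480 mod 256 = 224 → 18 e0.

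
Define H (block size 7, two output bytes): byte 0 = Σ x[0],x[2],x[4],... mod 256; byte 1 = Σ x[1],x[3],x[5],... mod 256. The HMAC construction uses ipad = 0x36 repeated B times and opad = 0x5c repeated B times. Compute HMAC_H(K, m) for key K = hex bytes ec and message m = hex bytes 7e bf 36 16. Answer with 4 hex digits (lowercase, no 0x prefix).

1a65

Key hex bytes ec is 1 byte ≤ B = 7; zero-pad to 7 bytes: K' = ec 00 00 00 00 00 00.
K' ⊕ ipad = da 36 36 36 36 36 36.  K' ⊕ opad = b0 5c 5c 5c 5c 5c 5c.
Inner input = (K'⊕ipad) ∥ m = da 36 36 36 36 36 36 ∥ 7e bf 36 16.
Inner hash: even-index sum = 593 mod 256 = 81; odd-index sum = 342 mod 256 = 86 → 51 56.
Outer input = (K'⊕opad) ∥ inner = b0 5c 5c 5c 5c 5c 5c ∥ 51 56.
Outer hash (tag): even-index sum = 538 mod 256 = 26; odd-index sum = 357 mod 256 = 101 → 1a 65.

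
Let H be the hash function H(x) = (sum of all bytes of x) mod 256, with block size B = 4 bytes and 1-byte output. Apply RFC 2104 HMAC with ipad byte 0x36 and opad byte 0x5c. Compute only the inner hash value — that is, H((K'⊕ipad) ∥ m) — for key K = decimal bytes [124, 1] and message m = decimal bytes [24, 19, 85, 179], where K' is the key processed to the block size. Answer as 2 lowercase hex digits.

Key decimal bytes [124, 1] = 7c 01 is 2 bytes ≤ B = 4; zero-pad to 4 bytes: K' = 7c 01 00 00.
K' ⊕ ipad = 4a 37 36 36.
Inner input = 4a 37 36 36 ∥ 18 13 55 b3.
Inner hash: sum = 74+55+54+54+24+19+85+179 = 544; mod 256 = 32 → 20.

20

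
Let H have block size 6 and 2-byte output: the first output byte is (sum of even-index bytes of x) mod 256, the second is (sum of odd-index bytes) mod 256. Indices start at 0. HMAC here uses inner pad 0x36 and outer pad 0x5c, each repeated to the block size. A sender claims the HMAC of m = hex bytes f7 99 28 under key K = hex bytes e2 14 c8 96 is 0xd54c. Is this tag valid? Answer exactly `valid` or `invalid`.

Key hex bytes e2 14 c8 96 is 4 bytes ≤ B = 6; zero-pad to 6 bytes: K' = e2 14 c8 96 00 00.
K' ⊕ ipad = d4 22 fe a0 36 36; K' ⊕ opad = be 48 94 ca 5c 5c.
Inner hash: even-index sum = 807 mod 256 = 39; odd-index sum = 401 mod 256 = 145 → 27 91.
Outer hash (recomputed tag): even-index sum = 469 mod 256 = 213; odd-index sum = 511 mod 256 = 255 → d5 ff.
Recomputed tag = d5ff; claimed = d54c → mismatch.

invalid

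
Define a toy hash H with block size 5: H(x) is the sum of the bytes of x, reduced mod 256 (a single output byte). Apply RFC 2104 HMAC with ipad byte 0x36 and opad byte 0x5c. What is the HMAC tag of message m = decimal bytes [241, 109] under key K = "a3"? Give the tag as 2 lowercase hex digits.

Key "a3" = 61 33 is 2 bytes ≤ B = 5; zero-pad to 5 bytes: K' = 61 33 00 00 00.
K' ⊕ ipad = 57 05 36 36 36.  K' ⊕ opad = 3d 6f 5c 5c 5c.
Inner input = (K'⊕ipad) ∥ m = 57 05 36 36 36 ∥ f1 6d.
Inner hash: sum = 87+5+54+54+54+241+109 = 604; mod 256 = 92 → 5c.
Outer input = (K'⊕opad) ∥ inner = 3d 6f 5c 5c 5c ∥ 5c.
Outer hash (tag): sum = 61+111+92+92+92+92 = 540; mod 256 = 28 → 1c.

1c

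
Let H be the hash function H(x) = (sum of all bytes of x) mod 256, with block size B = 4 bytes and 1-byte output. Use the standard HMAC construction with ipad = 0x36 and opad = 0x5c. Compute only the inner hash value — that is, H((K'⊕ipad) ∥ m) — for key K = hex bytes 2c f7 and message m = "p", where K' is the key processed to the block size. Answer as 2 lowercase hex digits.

b7

Key hex bytes 2c f7 is 2 bytes ≤ B = 4; zero-pad to 4 bytes: K' = 2c f7 00 00.
K' ⊕ ipad = 1a c1 36 36.
Inner input = 1a c1 36 36 ∥ 70.
Inner hash: sum = 26+193+54+54+112 = 439; mod 256 = 183 → b7.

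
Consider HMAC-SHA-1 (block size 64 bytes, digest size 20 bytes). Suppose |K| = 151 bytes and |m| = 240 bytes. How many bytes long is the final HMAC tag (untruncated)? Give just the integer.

The tag is one SHA-1 digest: 20 bytes.

20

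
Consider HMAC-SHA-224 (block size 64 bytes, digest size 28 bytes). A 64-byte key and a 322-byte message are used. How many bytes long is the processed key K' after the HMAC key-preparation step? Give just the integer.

64

Key is 64 ≤ 64 bytes, zero-padded: |K'| = 64.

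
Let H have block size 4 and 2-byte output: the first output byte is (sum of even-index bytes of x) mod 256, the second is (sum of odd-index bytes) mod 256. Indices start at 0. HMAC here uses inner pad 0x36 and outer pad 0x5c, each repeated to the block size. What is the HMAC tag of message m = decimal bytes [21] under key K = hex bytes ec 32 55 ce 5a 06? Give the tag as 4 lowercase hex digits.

Key hex bytes ec 32 55 ce 5a 06 is 6 bytes > B = 4, so hash it first: H(key) = 9b 06, then zero-pad to 4 bytes: K' = 9b 06 00 00.
K' ⊕ ipad = ad 30 36 36.  K' ⊕ opad = c7 5a 5c 5c.
Inner input = (K'⊕ipad) ∥ m = ad 30 36 36 ∥ 15.
Inner hash: even-index sum = 248 mod 256 = 248; odd-index sum = 102 mod 256 = 102 → f8 66.
Outer input = (K'⊕opad) ∥ inner = c7 5a 5c 5c ∥ f8 66.
Outer hash (tag): even-index sum = 539 mod 256 = 27; odd-index sum = 284 mod 256 = 28 → 1b 1c.

1b1c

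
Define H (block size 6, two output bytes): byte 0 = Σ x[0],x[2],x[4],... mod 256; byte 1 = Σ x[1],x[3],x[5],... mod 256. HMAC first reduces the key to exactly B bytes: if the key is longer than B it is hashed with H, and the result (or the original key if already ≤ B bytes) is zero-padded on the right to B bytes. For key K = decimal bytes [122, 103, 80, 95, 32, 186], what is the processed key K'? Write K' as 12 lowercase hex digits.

7a67505f20ba

Key decimal bytes [122, 103, 80, 95, 32, 186] = 7a 67 50 5f 20 ba is exactly B = 6 bytes: K' = 7a 67 50 5f 20 ba.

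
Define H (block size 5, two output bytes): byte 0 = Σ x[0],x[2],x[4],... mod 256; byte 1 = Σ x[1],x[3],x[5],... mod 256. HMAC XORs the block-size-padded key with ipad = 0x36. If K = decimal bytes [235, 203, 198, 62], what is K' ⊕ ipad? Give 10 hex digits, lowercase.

ddfdf00836

Key decimal bytes [235, 203, 198, 62] = eb cb c6 3e is 4 bytes ≤ B = 5; zero-pad to 5 bytes: K' = eb cb c6 3e 00.
XOR each byte with 0x36: eb⊕36=dd, cb⊕36=fd, c6⊕36=f0, 3e⊕36=08, 00⊕36=36.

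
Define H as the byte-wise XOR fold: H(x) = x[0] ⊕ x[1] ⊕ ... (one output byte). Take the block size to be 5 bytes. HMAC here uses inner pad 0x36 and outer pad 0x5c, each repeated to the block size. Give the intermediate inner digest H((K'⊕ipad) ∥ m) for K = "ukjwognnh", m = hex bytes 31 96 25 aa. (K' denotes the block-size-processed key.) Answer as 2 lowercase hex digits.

7d

Key "ukjwognnh" = 75 6b 6a 77 6f 67 6e 6e 68 is 9 bytes > B = 5, so hash it first: H(key) = 63, then zero-pad to 5 bytes: K' = 63 00 00 00 00.
K' ⊕ ipad = 55 36 36 36 36.
Inner input = 55 36 36 36 36 ∥ 31 96 25 aa.
Inner hash: XOR 55⊕36⊕36⊕36⊕36⊕31⊕96⊕25⊕aa = 7d.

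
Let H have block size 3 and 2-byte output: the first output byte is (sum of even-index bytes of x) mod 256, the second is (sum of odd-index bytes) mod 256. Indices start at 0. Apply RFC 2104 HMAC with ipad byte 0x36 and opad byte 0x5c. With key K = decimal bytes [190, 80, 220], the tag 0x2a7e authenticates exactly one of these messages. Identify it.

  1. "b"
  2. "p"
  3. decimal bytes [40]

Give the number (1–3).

Key decimal bytes [190, 80, 220] = be 50 dc is exactly B = 3 bytes: K' = be 50 dc.
K' ⊕ ipad = 88 66 ea; K' ⊕ opad = e2 0c 80.
m1: inner = H(88 66 ea 62) = 72 c8; tag = H(e2 0c 80 72 c8) = 2a7e ← matches
m2: inner = H(88 66 ea 70) = 72 d6; tag = H(e2 0c 80 72 d6) = 387e
m3: inner = H(88 66 ea 28) = 72 8e; tag = H(e2 0c 80 72 8e) = f07e

1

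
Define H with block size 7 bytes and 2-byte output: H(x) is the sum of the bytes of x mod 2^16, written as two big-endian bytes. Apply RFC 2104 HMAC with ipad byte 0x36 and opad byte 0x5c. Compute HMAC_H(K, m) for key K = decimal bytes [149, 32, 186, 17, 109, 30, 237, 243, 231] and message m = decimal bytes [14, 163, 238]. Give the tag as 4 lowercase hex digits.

0378

Key decimal bytes [149, 32, 186, 17, 109, 30, 237, 243, 231] = 95 20 ba 11 6d 1e ed f3 e7 is 9 bytes > B = 7, so hash it first: H(key) = 04 d2, then zero-pad to 7 bytes: K' = 04 d2 00 00 00 00 00.
K' ⊕ ipad = 32 e4 36 36 36 36 36.  K' ⊕ opad = 58 8e 5c 5c 5c 5c 5c.
Inner input = (K'⊕ipad) ∥ m = 32 e4 36 36 36 36 36 ∥ 0e a3 ee.
Inner hash: sum = 50+228+54+54+54+54+54+14+163+238 = 963 → 03 c3.
Outer input = (K'⊕opad) ∥ inner = 58 8e 5c 5c 5c 5c 5c ∥ 03 c3.
Outer hash (tag): sum = 88+142+92+92+92+92+92+3+195 = 888 → 03 78.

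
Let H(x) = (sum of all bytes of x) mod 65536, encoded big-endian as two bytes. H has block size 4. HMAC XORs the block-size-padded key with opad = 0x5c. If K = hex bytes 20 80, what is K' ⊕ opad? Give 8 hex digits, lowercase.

Key hex bytes 20 80 is 2 bytes ≤ B = 4; zero-pad to 4 bytes: K' = 20 80 00 00.
XOR each byte with 0x5c: 20⊕5c=7c, 80⊕5c=dc, 00⊕5c=5c, 00⊕5c=5c.

7cdc5c5c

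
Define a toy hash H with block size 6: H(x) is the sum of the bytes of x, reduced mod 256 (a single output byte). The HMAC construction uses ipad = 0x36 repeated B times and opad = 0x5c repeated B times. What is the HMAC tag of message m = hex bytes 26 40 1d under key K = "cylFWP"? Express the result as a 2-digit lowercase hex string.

Key "cylFWP" = 63 79 6c 46 57 50 is exactly B = 6 bytes: K' = 63 79 6c 46 57 50.
K' ⊕ ipad = 55 4f 5a 70 61 66.  K' ⊕ opad = 3f 25 30 1a 0b 0c.
Inner input = (K'⊕ipad) ∥ m = 55 4f 5a 70 61 66 ∥ 26 40 1d.
Inner hash: sum = 85+79+90+112+97+102+38+64+29 = 696; mod 256 = 184 → b8.
Outer input = (K'⊕opad) ∥ inner = 3f 25 30 1a 0b 0c ∥ b8.
Outer hash (tag): sum = 63+37+48+26+11+12+184 = 381; mod 256 = 125 → 7d.

7d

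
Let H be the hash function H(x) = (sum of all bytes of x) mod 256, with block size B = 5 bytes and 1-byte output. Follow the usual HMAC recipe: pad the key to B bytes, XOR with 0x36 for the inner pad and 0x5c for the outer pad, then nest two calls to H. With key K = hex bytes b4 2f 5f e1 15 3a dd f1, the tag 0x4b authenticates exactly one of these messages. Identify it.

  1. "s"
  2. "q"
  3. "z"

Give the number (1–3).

2

Key hex bytes b4 2f 5f e1 15 3a dd f1 is 8 bytes > B = 5, so hash it first: H(key) = 40, then zero-pad to 5 bytes: K' = 40 00 00 00 00.
K' ⊕ ipad = 76 36 36 36 36; K' ⊕ opad = 1c 5c 5c 5c 5c.
m1: inner = H(76 36 36 36 36 73) = c1; tag = H(1c 5c 5c 5c 5c c1) = 4d
m2: inner = H(76 36 36 36 36 71) = bf; tag = H(1c 5c 5c 5c 5c bf) = 4b ← matches
m3: inner = H(76 36 36 36 36 7a) = c8; tag = H(1c 5c 5c 5c 5c c8) = 54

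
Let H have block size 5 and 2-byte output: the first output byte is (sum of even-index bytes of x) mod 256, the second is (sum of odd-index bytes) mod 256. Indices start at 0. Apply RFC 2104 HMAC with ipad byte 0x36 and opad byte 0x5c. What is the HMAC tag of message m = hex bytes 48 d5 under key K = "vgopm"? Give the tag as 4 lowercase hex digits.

Key "vgopm" = 76 67 6f 70 6d is exactly B = 5 bytes: K' = 76 67 6f 70 6d.
K' ⊕ ipad = 40 51 59 46 5b.  K' ⊕ opad = 2a 3b 33 2c 31.
Inner input = (K'⊕ipad) ∥ m = 40 51 59 46 5b ∥ 48 d5.
Inner hash: even-index sum = 457 mod 256 = 201; odd-index sum = 223 mod 256 = 223 → c9 df.
Outer input = (K'⊕opad) ∥ inner = 2a 3b 33 2c 31 ∥ c9 df.
Outer hash (tag): even-index sum = 365 mod 256 = 109; odd-index sum = 304 mod 256 = 48 → 6d 30.

6d30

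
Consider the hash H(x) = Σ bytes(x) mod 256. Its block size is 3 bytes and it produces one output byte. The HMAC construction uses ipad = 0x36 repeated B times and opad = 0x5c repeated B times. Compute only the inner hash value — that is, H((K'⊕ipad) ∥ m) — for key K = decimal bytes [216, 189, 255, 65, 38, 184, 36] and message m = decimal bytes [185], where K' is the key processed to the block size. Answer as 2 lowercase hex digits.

06

Key decimal bytes [216, 189, 255, 65, 38, 184, 36] = d8 bd ff 41 26 b8 24 is 7 bytes > B = 3, so hash it first: H(key) = d7, then zero-pad to 3 bytes: K' = d7 00 00.
K' ⊕ ipad = e1 36 36.
Inner input = e1 36 36 ∥ b9.
Inner hash: sum = 225+54+54+185 = 518; mod 256 = 6 → 06.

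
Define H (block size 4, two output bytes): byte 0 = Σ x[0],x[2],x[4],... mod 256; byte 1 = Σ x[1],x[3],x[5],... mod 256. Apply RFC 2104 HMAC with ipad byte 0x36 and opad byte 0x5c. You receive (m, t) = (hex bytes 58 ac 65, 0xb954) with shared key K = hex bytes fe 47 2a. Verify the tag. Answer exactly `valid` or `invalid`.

invalid

Key hex bytes fe 47 2a is 3 bytes ≤ B = 4; zero-pad to 4 bytes: K' = fe 47 2a 00.
K' ⊕ ipad = c8 71 1c 36; K' ⊕ opad = a2 1b 76 5c.
Inner hash: even-index sum = 417 mod 256 = 161; odd-index sum = 339 mod 256 = 83 → a1 53.
Outer hash (recomputed tag): even-index sum = 441 mod 256 = 185; odd-index sum = 202 mod 256 = 202 → b9 ca.
Recomputed tag = b9ca; claimed = b954 → mismatch.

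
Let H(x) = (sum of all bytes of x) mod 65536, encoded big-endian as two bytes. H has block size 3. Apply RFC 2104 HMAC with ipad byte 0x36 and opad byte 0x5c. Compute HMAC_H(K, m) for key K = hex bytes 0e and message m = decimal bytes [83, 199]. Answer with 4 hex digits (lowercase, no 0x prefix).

Key hex bytes 0e is 1 byte ≤ B = 3; zero-pad to 3 bytes: K' = 0e 00 00.
K' ⊕ ipad = 38 36 36.  K' ⊕ opad = 52 5c 5c.
Inner input = (K'⊕ipad) ∥ m = 38 36 36 ∥ 53 c7.
Inner hash: sum = 56+54+54+83+199 = 446 → 01 be.
Outer input = (K'⊕opad) ∥ inner = 52 5c 5c ∥ 01 be.
Outer hash (tag): sum = 82+92+92+1+190 = 457 → 01 c9.

01c9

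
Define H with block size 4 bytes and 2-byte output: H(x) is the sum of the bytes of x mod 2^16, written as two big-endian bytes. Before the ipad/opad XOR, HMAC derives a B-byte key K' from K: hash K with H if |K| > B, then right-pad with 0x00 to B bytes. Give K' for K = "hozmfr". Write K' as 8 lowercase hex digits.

|K| = 6 > B = 4, so first hash the key.
H(K): sum = 104+111+122+109+102+114 = 662 → 02 96.
Zero-pad H(K) = 02 96 to 4 bytes: K' = 02 96 00 00.

02960000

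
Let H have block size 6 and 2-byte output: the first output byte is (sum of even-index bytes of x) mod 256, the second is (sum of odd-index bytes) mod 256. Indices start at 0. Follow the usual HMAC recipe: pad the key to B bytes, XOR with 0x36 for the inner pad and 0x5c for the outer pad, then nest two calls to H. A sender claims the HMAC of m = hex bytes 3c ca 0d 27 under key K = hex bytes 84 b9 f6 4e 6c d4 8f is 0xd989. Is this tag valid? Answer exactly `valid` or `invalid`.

Key hex bytes 84 b9 f6 4e 6c d4 8f is 7 bytes > B = 6, so hash it first: H(key) = 75 db, then zero-pad to 6 bytes: K' = 75 db 00 00 00 00.
K' ⊕ ipad = 43 ed 36 36 36 36; K' ⊕ opad = 29 87 5c 5c 5c 5c.
Inner hash: even-index sum = 248 mod 256 = 248; odd-index sum = 586 mod 256 = 74 → f8 4a.
Outer hash (recomputed tag): even-index sum = 473 mod 256 = 217; odd-index sum = 393 mod 256 = 137 → d9 89.
Recomputed tag = d989; claimed = d989 → match.

valid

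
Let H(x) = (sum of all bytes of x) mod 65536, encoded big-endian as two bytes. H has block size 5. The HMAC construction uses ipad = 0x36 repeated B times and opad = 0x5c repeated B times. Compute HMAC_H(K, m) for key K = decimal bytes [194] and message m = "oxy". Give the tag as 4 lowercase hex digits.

023d

Key decimal bytes [194] = c2 is 1 byte ≤ B = 5; zero-pad to 5 bytes: K' = c2 00 00 00 00.
K' ⊕ ipad = f4 36 36 36 36.  K' ⊕ opad = 9e 5c 5c 5c 5c.
Inner input = (K'⊕ipad) ∥ m = f4 36 36 36 36 ∥ 6f 78 79.
Inner hash: sum = 244+54+54+54+54+111+120+121 = 812 → 03 2c.
Outer input = (K'⊕opad) ∥ inner = 9e 5c 5c 5c 5c ∥ 03 2c.
Outer hash (tag): sum = 158+92+92+92+92+3+44 = 573 → 02 3d.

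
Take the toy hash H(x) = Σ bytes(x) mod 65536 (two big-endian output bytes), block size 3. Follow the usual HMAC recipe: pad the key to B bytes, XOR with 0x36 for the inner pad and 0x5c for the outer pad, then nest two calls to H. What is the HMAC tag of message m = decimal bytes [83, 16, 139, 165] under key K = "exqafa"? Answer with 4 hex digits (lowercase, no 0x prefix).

0123

Key "exqafa" = 65 78 71 61 66 61 is 6 bytes > B = 3, so hash it first: H(key) = 02 76, then zero-pad to 3 bytes: K' = 02 76 00.
K' ⊕ ipad = 34 40 36.  K' ⊕ opad = 5e 2a 5c.
Inner input = (K'⊕ipad) ∥ m = 34 40 36 ∥ 53 10 8b a5.
Inner hash: sum = 52+64+54+83+16+139+165 = 573 → 02 3d.
Outer input = (K'⊕opad) ∥ inner = 5e 2a 5c ∥ 02 3d.
Outer hash (tag): sum = 94+42+92+2+61 = 291 → 01 23.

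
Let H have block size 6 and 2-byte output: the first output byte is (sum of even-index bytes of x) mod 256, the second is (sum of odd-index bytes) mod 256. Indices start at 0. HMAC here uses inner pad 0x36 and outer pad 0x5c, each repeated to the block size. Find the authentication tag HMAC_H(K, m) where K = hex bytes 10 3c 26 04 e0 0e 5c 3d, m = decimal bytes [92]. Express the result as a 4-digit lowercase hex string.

f2b8

Key hex bytes 10 3c 26 04 e0 0e 5c 3d is 8 bytes > B = 6, so hash it first: H(key) = 72 8b, then zero-pad to 6 bytes: K' = 72 8b 00 00 00 00.
K' ⊕ ipad = 44 bd 36 36 36 36.  K' ⊕ opad = 2e d7 5c 5c 5c 5c.
Inner input = (K'⊕ipad) ∥ m = 44 bd 36 36 36 36 ∥ 5c.
Inner hash: even-index sum = 268 mod 256 = 12; odd-index sum = 297 mod 256 = 41 → 0c 29.
Outer input = (K'⊕opad) ∥ inner = 2e d7 5c 5c 5c 5c ∥ 0c 29.
Outer hash (tag): even-index sum = 242 mod 256 = 242; odd-index sum = 440 mod 256 = 184 → f2 b8.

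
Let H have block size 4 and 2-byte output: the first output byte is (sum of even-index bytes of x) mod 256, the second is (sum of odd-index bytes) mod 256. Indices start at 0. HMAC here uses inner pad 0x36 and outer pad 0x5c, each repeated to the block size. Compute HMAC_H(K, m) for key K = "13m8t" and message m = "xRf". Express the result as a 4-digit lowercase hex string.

Key "13m8t" = 31 33 6d 38 74 is 5 bytes > B = 4, so hash it first: H(key) = 12 6b, then zero-pad to 4 bytes: K' = 12 6b 00 00.
K' ⊕ ipad = 24 5d 36 36.  K' ⊕ opad = 4e 37 5c 5c.
Inner input = (K'⊕ipad) ∥ m = 24 5d 36 36 ∥ 78 52 66.
Inner hash: even-index sum = 312 mod 256 = 56; odd-index sum = 229 mod 256 = 229 → 38 e5.
Outer input = (K'⊕opad) ∥ inner = 4e 37 5c 5c ∥ 38 e5.
Outer hash (tag): even-index sum = 226 mod 256 = 226; odd-index sum = 376 mod 256 = 120 → e2 78.

e278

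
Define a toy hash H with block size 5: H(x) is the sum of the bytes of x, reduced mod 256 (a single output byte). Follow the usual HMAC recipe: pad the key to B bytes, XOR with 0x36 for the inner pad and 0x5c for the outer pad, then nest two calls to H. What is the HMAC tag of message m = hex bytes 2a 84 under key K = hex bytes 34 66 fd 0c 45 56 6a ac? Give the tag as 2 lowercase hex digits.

Key hex bytes 34 66 fd 0c 45 56 6a ac is 8 bytes > B = 5, so hash it first: H(key) = 54, then zero-pad to 5 bytes: K' = 54 00 00 00 00.
K' ⊕ ipad = 62 36 36 36 36.  K' ⊕ opad = 08 5c 5c 5c 5c.
Inner input = (K'⊕ipad) ∥ m = 62 36 36 36 36 ∥ 2a 84.
Inner hash: sum = 98+54+54+54+54+42+132 = 488; mod 256 = 232 → e8.
Outer input = (K'⊕opad) ∥ inner = 08 5c 5c 5c 5c ∥ e8.
Outer hash (tag): sum = 8+92+92+92+92+232 = 608; mod 256 = 96 → 60.

60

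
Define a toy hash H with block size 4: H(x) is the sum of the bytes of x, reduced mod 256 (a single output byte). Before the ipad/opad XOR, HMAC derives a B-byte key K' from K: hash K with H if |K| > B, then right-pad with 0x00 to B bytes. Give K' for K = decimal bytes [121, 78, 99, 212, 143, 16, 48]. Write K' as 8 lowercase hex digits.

cd000000

|K| = 7 > B = 4, so first hash the key.
H(K): sum = 121+78+99+212+143+16+48 = 717; mod 256 = 205 → cd.
Zero-pad H(K) = cd to 4 bytes: K' = cd 00 00 00.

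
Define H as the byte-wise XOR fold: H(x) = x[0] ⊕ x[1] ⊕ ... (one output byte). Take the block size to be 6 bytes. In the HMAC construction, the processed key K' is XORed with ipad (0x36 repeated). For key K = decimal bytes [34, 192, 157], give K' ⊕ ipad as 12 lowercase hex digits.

14f6ab363636

Key decimal bytes [34, 192, 157] = 22 c0 9d is 3 bytes ≤ B = 6; zero-pad to 6 bytes: K' = 22 c0 9d 00 00 00.
XOR each byte with 0x36: 22⊕36=14, c0⊕36=f6, 9d⊕36=ab, 00⊕36=36, 00⊕36=36, 00⊕36=36.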